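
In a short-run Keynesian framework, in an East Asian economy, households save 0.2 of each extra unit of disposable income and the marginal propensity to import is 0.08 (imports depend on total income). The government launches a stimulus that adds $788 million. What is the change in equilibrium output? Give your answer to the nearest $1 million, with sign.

+$2,814 million

MPC = 1 − MPS = 1 − 0.2 = 0.8.
Spending multiplier = 1/(1 − c + m) = 1/(1 − 0.8 + 0.08) = 1/0.28 ≈ 3.571.
ΔY = k × ΔG = (+$788 million) / 0.28 ≈ +$2,814 million.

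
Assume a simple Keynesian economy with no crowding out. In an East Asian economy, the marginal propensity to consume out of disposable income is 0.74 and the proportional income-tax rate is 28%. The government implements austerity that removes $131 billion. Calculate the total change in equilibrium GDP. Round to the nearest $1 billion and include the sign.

Government-spending multiplier = 1/(1 − c(1−t)) = 1/(1 − 0.74×0.72) = 1/0.4672 ≈ 2.14.
ΔY = k × ΔG = (−$131 billion) / 0.4672 ≈ −$280 billion.

−$280 billion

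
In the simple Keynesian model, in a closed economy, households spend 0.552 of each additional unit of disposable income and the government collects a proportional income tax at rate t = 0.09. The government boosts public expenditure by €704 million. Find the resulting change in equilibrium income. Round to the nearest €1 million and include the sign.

Spending multiplier = 1/(1 − c(1−t)) = 1/(1 − 0.552×0.91) = 1/0.49768 ≈ 2.009.
ΔY = k × ΔG = (+€704 million) / 0.49768 ≈ +€1,415 million.

+€1,415 million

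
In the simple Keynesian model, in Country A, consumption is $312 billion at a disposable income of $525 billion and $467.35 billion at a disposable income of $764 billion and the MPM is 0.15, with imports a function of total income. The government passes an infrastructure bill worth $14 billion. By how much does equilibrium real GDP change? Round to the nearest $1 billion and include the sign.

MPC = ΔC/ΔYd = (467.35 − 312)/(764 − 525) = 155.35/239 = 0.65.
Spending multiplier = 1/(1 − c + m) = 1/(1 − 0.65 + 0.15) = 1/0.5 = 2.
ΔY = k × ΔG = (+$14 billion) / 0.5 = +$28 billion.

+$28 billion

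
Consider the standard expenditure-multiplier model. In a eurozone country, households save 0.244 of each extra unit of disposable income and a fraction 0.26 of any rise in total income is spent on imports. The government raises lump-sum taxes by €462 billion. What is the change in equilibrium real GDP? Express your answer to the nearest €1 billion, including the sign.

−€693 billion

MPC = 1 − MPS = 1 − 0.244 = 0.756.
A lump-sum tax change of +€462 billion shifts disposable income by −€462 billion; first-round consumption changes by −c × ΔT = −0.756 × (+€462 billion) = −€349.272 billion.
Expenditure multiplier = 1/(1 − c + m) = 1/(1 − 0.756 + 0.26) = 1/0.504 ≈ 1.984.
The tax multiplier is −c × k = −1.5, so ΔY = k × (−c·ΔT) = (−€349.272 billion) / 0.504 = −€693 billion.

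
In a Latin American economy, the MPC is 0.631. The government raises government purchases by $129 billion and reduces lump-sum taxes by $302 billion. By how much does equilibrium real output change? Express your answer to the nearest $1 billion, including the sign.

+$866 billion

Expenditure multiplier = 1/(1 − MPC) = 1/(1 − 0.631) = 1/0.369 ≈ 2.71.
ΔG contributes k·ΔG = (+$129 billion) / 0.369 ≈ +$349.6 billion.
ΔT of −$302 billion changes first-round spending by −c·ΔT = +$190.562 billion, contributing k·(−c·ΔT) = (+$190.562 billion) / 0.369 ≈ +$516.4 billion.
Net ΔY = k(ΔG − c·ΔT) = (+$319.562 billion) / 0.369 ≈ +$866 billion.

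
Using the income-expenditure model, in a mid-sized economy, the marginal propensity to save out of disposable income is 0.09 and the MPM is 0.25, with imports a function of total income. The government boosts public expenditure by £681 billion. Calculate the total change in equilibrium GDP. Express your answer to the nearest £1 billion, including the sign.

+£2,003 billion

MPC = 1 − MPS = 1 − 0.09 = 0.91.
Government-spending multiplier = 1/(1 − c + m) = 1/(1 − 0.91 + 0.25) = 1/0.34 ≈ 2.941.
ΔY = k × ΔG = (+£681 billion) / 0.34 ≈ +£2,003 billion.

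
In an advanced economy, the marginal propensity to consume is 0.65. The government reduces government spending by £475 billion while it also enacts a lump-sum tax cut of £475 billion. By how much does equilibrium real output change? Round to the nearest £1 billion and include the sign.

Expenditure multiplier = 1/(1 − MPC) = 1/(1 − 0.65) = 1/0.35 ≈ 2.857.
ΔG contributes k·ΔG = (−£475 billion) / 0.35 ≈ −£1,357.1 billion.
ΔT of −£475 billion changes first-round spending by −c·ΔT = +£308.75 billion, contributing k·(−c·ΔT) = (+£308.75 billion) / 0.35 ≈ +£882.1 billion.
With ΔG = ΔT and no other leakages, the balanced-budget multiplier is 1, so ΔY = ΔG = −£475 billion.

−£475 billion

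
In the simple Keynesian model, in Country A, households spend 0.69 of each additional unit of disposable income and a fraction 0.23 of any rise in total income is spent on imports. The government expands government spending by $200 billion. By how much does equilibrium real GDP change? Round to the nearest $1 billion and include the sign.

Expenditure multiplier = 1/(1 − c + m) = 1/(1 − 0.69 + 0.23) = 1/0.54 ≈ 1.852.
ΔY = k × ΔG = (+$200 billion) / 0.54 ≈ +$370 billion.

+$370 billion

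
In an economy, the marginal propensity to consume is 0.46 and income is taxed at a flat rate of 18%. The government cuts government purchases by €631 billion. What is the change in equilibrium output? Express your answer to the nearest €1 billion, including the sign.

−€1,013 billion

Government-spending multiplier = 1/(1 − c(1−t)) = 1/(1 − 0.46×0.82) = 1/0.6228 ≈ 1.606.
ΔY = k × ΔG = (−€631 billion) / 0.6228 ≈ −€1,013 billion.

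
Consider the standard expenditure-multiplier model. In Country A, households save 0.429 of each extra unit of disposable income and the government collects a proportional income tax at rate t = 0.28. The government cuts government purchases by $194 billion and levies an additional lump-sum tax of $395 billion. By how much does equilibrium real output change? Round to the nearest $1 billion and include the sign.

MPC = 1 − MPS = 1 − 0.429 = 0.571.
Expenditure multiplier = 1/(1 − c(1−t)) = 1/(1 − 0.571×0.72) = 1/0.58888 ≈ 1.698.
ΔG contributes k·ΔG = (−$194 billion) / 0.58888 ≈ −$329.4 billion.
ΔT of +$395 billion changes first-round spending by −c·ΔT = −$225.545 billion, contributing k·(−c·ΔT) = (−$225.545 billion) / 0.58888 ≈ −$383 billion.
Net ΔY = k(ΔG − c·ΔT) = (−$419.545 billion) / 0.58888 ≈ −$712 billion.

−$712 billion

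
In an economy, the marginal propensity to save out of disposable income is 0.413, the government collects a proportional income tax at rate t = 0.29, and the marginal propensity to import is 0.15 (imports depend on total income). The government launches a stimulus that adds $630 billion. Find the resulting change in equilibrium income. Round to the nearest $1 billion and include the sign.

MPC = 1 − MPS = 1 − 0.413 = 0.587.
Spending multiplier = 1/(1 − c(1−t) + m) = 1/(1 − 0.587×0.71 + 0.15) = 1/0.73323 ≈ 1.364.
ΔY = k × ΔG = (+$630 billion) / 0.73323 ≈ +$859 billion.

+$859 billion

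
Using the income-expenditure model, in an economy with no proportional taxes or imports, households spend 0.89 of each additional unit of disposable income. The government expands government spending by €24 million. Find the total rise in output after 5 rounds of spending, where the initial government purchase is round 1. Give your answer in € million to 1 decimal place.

€96.3 million

Round 1 adds ΔG = €24 million; each later round is MPC = 0.89 times the previous.
After 5 rounds: 24 + 21.36 + 19.0104 + 16.919256 + 15.05813784 = ΔG·(1 − c^5)/(1 − c) = 24 × (1 − 0.5584059449)/0.11 ≈ €96.3 million.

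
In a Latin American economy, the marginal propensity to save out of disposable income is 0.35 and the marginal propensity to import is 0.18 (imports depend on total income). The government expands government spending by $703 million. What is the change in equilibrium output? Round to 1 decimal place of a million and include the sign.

MPC = 1 − MPS = 1 − 0.35 = 0.65.
Government-spending multiplier = 1/(1 − c + m) = 1/(1 − 0.65 + 0.18) = 1/0.53 ≈ 1.887.
ΔY = k × ΔG = (+$703 million) / 0.53 ≈ +$1,326.4 million.

+$1,326.4 million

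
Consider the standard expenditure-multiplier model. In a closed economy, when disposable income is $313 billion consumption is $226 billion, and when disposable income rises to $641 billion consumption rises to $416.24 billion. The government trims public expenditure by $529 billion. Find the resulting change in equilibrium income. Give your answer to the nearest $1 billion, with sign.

MPC = ΔC/ΔYd = (416.24 − 226)/(641 − 313) = 190.24/328 = 0.58.
Government-spending multiplier = 1/(1 − MPC) = 1/(1 − 0.58) = 1/0.42 ≈ 2.381.
ΔY = k × ΔG = (−$529 billion) / 0.42 ≈ −$1,260 billion.

−$1,260 billion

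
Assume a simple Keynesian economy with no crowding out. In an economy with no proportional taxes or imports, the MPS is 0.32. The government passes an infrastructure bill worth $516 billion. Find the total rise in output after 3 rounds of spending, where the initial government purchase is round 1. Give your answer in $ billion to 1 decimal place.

MPC = 1 − MPS = 1 − 0.32 = 0.68.
Round 1 adds ΔG = $516 billion; each later round is MPC = 0.68 times the previous.
After 3 rounds: 516 + 350.88 + 238.5984 = ΔG·(1 − c^3)/(1 − c) = 516 × (1 − 0.314432)/0.32 ≈ $1,105.5 billion.

$1,105.5 billion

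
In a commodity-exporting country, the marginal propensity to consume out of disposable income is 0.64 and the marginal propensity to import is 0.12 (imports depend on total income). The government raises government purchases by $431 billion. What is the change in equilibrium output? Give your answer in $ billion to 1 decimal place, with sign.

+$897.9 billion

Government-spending multiplier = 1/(1 − c + m) = 1/(1 − 0.64 + 0.12) = 1/0.48 ≈ 2.083.
ΔY = k × ΔG = (+$431 billion) / 0.48 ≈ +$897.9 billion.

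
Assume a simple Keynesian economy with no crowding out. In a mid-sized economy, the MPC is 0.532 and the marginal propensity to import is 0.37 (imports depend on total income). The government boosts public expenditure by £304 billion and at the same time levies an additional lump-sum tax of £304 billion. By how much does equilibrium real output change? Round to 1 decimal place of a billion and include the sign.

+£169.8 billion

Expenditure multiplier = 1/(1 − c + m) = 1/(1 − 0.532 + 0.37) = 1/0.838 ≈ 1.193.
ΔG contributes k·ΔG = (+£304 billion) / 0.838 ≈ +£362.8 billion.
ΔT of +£304 billion changes first-round spending by −c·ΔT = −£161.728 billion, contributing k·(−c·ΔT) = (−£161.728 billion) / 0.838 ≈ −£193 billion.
Net ΔY = k(ΔG − c·ΔT) = (+£142.272 billion) / 0.838 ≈ +£169.8 billion.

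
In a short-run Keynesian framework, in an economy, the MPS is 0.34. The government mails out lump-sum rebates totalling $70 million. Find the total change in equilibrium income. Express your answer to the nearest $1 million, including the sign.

+$136 million

MPC = 1 − MPS = 1 − 0.34 = 0.66.
A lump-sum tax change of −$70 million shifts disposable income by +$70 million; first-round consumption changes by −c × ΔT = −0.66 × (−$70 million) = +$46.2 million.
Expenditure multiplier = 1/(1 − MPC) = 1/(1 − 0.66) = 1/0.34 ≈ 2.941.
The tax multiplier is −c × k ≈ −1.941, so ΔY = k × (−c·ΔT) = (+$46.2 million) / 0.34 ≈ +$136 million.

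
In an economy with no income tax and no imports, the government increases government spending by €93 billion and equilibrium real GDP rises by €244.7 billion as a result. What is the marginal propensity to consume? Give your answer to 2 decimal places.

0.62

Implied spending multiplier k = ΔY/ΔG = 244.7/93 ≈ 2.6312.
Since k = 1/(1 − MPC), MPC = 1 − 1/k = 1 − ΔG/ΔY = 1 − 93/244.7 ≈ 0.62.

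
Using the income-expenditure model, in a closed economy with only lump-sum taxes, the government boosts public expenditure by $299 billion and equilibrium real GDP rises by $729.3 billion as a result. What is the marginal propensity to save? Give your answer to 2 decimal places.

Implied spending multiplier k = ΔY/ΔG = 729.3/299 ≈ 2.4391.
Since k = 1/(1 − MPC), MPC = 1 − 1/k = 1 − ΔG/ΔY = 1 − 299/729.3 ≈ 0.59.
MPS = 1 − MPC = 0.41.

0.41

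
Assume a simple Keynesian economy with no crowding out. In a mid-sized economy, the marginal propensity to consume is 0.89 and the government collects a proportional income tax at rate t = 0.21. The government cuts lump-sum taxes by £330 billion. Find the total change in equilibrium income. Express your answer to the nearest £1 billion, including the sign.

A lump-sum tax change of −£330 billion shifts disposable income by +£330 billion; first-round consumption changes by −c × ΔT = −0.89 × (−£330 billion) = +£293.7 billion.
Expenditure multiplier = 1/(1 − c(1−t)) = 1/(1 − 0.89×0.79) = 1/0.2969 ≈ 3.368.
The tax multiplier is −c × k ≈ −2.998, so ΔY = k × (−c·ΔT) = (+£293.7 billion) / 0.2969 ≈ +£989 billion.

+£989 billion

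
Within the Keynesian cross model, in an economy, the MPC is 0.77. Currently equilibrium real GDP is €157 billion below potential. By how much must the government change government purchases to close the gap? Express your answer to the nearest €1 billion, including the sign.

Spending multiplier = 1/(1 − MPC) = 1/(1 − 0.77) = 1/0.23 ≈ 4.348.
Need ΔY = +€157 billion, so ΔG = ΔY/k = (+€157 billion) × 0.23 ≈ +€36 billion.
The government should increase government purchases by €36 billion.

+€36 billion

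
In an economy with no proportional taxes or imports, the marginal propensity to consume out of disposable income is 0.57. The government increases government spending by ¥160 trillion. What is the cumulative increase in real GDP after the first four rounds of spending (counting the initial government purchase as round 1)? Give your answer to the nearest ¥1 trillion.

Round 1 adds ΔG = ¥160 trillion; each later round is MPC = 0.57 times the previous.
After 4 rounds: 160 + 91.2 + 51.984 + 29.63088 = ΔG·(1 − c^4)/(1 − c) = 160 × (1 − 0.10556001)/0.43 ≈ ¥333 trillion.

¥333 trillion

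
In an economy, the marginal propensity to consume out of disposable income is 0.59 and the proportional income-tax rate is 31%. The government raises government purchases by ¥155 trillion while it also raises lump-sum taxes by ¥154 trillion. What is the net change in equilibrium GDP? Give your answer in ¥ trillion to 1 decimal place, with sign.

Expenditure multiplier = 1/(1 − c(1−t)) = 1/(1 − 0.59×0.69) = 1/0.5929 ≈ 1.687.
ΔG contributes k·ΔG = (+¥155 trillion) / 0.5929 ≈ +¥261.4 trillion.
ΔT of +¥154 trillion changes first-round spending by −c·ΔT = −¥90.86 trillion, contributing k·(−c·ΔT) = (−¥90.86 trillion) / 0.5929 ≈ −¥153.2 trillion.
Net ΔY = k(ΔG − c·ΔT) = (+¥64.14 trillion) / 0.5929 ≈ +¥108.2 trillion.

+¥108.2 trillion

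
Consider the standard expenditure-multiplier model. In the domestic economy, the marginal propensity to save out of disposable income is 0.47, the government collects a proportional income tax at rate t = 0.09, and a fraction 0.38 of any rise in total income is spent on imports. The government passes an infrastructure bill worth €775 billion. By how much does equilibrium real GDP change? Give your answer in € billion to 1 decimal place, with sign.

+€863.3 billion

MPC = 1 − MPS = 1 − 0.47 = 0.53.
Government-spending multiplier = 1/(1 − c(1−t) + m) = 1/(1 − 0.53×0.91 + 0.38) = 1/0.8977 ≈ 1.114.
ΔY = k × ΔG = (+€775 billion) / 0.8977 ≈ +€863.3 billion.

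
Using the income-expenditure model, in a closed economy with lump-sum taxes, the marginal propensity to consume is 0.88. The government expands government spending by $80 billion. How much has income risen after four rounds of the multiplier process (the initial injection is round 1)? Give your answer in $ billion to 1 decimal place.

Round 1 adds ΔG = $80 billion; each later round is MPC = 0.88 times the previous.
After 4 rounds: 80 + 70.4 + 61.952 + 54.51776 = ΔG·(1 − c^4)/(1 − c) = 80 × (1 − 0.59969536)/0.12 ≈ $266.9 billion.

$266.9 billion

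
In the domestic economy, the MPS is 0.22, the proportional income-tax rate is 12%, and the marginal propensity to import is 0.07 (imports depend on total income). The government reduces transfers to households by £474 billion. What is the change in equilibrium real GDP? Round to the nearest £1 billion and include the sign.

MPC = 1 − MPS = 1 − 0.22 = 0.78.
The transfer change shifts disposable income by −£474 billion, so first-round consumption changes by c·ΔTR = 0.78 × (−£474 billion) = −£369.72 billion.
Expenditure multiplier = 1/(1 − c(1−t) + m) = 1/(1 − 0.78×0.88 + 0.07) = 1/0.3836 ≈ 2.607.
The transfer multiplier is c × k ≈ 2.033, so ΔY = k × (c·ΔTR) = (−£369.72 billion) / 0.3836 ≈ −£964 billion.

−£964 billion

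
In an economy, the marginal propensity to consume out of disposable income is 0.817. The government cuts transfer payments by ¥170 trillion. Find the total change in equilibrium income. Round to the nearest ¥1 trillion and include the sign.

−¥759 trillion

The transfer change shifts disposable income by −¥170 trillion, so first-round consumption changes by c·ΔTR = 0.817 × (−¥170 trillion) = −¥138.89 trillion.
Expenditure multiplier = 1/(1 − MPC) = 1/(1 − 0.817) = 1/0.183 ≈ 5.464.
The transfer multiplier is c × k ≈ 4.464, so ΔY = k × (c·ΔTR) = (−¥138.89 trillion) / 0.183 ≈ −¥759 trillion.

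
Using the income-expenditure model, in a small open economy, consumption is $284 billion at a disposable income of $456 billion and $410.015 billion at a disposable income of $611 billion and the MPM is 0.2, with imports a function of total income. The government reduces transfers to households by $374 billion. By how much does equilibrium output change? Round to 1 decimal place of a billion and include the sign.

MPC = ΔC/ΔYd = (410.015 − 284)/(611 − 456) = 126.015/155 = 0.813.
The transfer change shifts disposable income by −$374 billion, so first-round consumption changes by c·ΔTR = 0.813 × (−$374 billion) = −$304.062 billion.
Expenditure multiplier = 1/(1 − c + m) = 1/(1 − 0.813 + 0.2) = 1/0.387 ≈ 2.584.
The transfer multiplier is c × k ≈ 2.101, so ΔY = k × (c·ΔTR) = (−$304.062 billion) / 0.387 ≈ −$785.7 billion.

−$785.7 billion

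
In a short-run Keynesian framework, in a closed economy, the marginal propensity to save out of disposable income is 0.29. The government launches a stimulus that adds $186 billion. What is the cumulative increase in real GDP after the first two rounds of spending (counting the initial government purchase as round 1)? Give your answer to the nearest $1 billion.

MPC = 1 − MPS = 1 − 0.29 = 0.71.
Round 1 adds ΔG = $186 billion; each later round is MPC = 0.71 times the previous.
After 2 rounds: 186 + 132.06 = ΔG·(1 − c^2)/(1 − c) = 186 × (1 − 0.5041)/0.29 ≈ $318 billion.

$318 billion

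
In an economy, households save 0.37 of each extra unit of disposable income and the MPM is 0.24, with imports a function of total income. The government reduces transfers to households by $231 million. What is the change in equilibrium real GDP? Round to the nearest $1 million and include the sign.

MPC = 1 − MPS = 1 − 0.37 = 0.63.
The transfer change shifts disposable income by −$231 million, so first-round consumption changes by c·ΔTR = 0.63 × (−$231 million) = −$145.53 million.
Expenditure multiplier = 1/(1 − c + m) = 1/(1 − 0.63 + 0.24) = 1/0.61 ≈ 1.639.
The transfer multiplier is c × k ≈ 1.033, so ΔY = k × (c·ΔTR) = (−$145.53 million) / 0.61 ≈ −$239 million.

−$239 million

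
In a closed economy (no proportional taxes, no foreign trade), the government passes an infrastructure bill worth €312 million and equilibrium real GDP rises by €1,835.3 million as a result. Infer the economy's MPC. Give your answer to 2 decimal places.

0.83

Implied spending multiplier k = ΔY/ΔG = 1,835.3/312 ≈ 5.8824.
Since k = 1/(1 − MPC), MPC = 1 − 1/k = 1 − ΔG/ΔY = 1 − 312/1,835.3 ≈ 0.83.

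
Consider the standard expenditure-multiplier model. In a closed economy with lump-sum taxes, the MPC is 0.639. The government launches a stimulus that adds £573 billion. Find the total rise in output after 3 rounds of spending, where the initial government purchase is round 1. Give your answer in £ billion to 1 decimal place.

£1,173.1 billion

Round 1 adds ΔG = £573 billion; each later round is MPC = 0.639 times the previous.
After 3 rounds: 573 + 366.147 + 233.967933 = ΔG·(1 − c^3)/(1 − c) = 573 × (1 − 0.260917119)/0.361 ≈ £1,173.1 billion.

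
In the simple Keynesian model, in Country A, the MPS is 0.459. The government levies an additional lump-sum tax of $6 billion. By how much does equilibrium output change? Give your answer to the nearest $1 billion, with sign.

−$7 billion

MPC = 1 − MPS = 1 − 0.459 = 0.541.
A lump-sum tax change of +$6 billion shifts disposable income by −$6 billion; first-round consumption changes by −c × ΔT = −0.541 × (+$6 billion) = −$3.246 billion.
Expenditure multiplier = 1/(1 − MPC) = 1/(1 − 0.541) = 1/0.459 ≈ 2.179.
The tax multiplier is −c × k ≈ −1.179, so ΔY = k × (−c·ΔT) = (−$3.246 billion) / 0.459 ≈ −$7 billion.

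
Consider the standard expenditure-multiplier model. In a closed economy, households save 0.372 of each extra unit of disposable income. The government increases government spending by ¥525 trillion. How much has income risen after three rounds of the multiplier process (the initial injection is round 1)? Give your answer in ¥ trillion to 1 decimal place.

MPC = 1 − MPS = 1 − 0.372 = 0.628.
Round 1 adds ΔG = ¥525 trillion; each later round is MPC = 0.628 times the previous.
After 3 rounds: 525 + 329.7 + 207.0516 = ΔG·(1 − c^3)/(1 − c) = 525 × (1 − 0.247673152)/0.372 ≈ ¥1,061.8 trillion.

¥1,061.8 trillion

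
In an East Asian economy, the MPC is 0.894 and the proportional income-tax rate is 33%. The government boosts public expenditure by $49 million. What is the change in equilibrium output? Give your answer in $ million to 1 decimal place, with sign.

Government-spending multiplier = 1/(1 − c(1−t)) = 1/(1 − 0.894×0.67) = 1/0.40102 ≈ 2.494.
ΔY = k × ΔG = (+$49 million) / 0.40102 ≈ +$122.2 million.

+$122.2 million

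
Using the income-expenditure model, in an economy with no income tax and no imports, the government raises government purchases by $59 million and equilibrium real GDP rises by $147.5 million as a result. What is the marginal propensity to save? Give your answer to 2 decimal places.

Implied spending multiplier k = ΔY/ΔG = 147.5/59 = 2.5.
Since k = 1/(1 − MPC), MPC = 1 − 1/k = 1 − ΔG/ΔY = 1 − 59/147.5 = 0.60.
MPS = 1 − MPC = 0.40.

0.40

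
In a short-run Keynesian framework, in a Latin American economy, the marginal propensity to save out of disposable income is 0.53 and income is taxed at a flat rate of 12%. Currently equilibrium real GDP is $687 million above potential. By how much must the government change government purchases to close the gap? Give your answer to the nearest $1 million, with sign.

MPC = 1 − MPS = 1 − 0.53 = 0.47.
Spending multiplier = 1/(1 − c(1−t)) = 1/(1 − 0.47×0.88) = 1/0.5864 ≈ 1.705.
Need ΔY = −$687 million, so ΔG = ΔY/k = (−$687 million) × 0.5864 ≈ −$403 million.
The government should cut government purchases by $403 million.

−$403 million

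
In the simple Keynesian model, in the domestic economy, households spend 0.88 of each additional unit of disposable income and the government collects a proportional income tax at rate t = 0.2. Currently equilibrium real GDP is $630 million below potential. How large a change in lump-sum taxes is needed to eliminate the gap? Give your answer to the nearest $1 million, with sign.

Spending multiplier = 1/(1 − c(1−t)) = 1/(1 − 0.88×0.8) = 1/0.296 ≈ 3.378.
Tax multiplier = −c·k = −0.88/0.296 ≈ −2.973. Need ΔY = +$630 million, so ΔT = ΔY/(−c·k) = −(+$630 million) × 0.296 / 0.88 ≈ −$212 million.
The government should cut lump-sum taxes by $212 million.

−$212 million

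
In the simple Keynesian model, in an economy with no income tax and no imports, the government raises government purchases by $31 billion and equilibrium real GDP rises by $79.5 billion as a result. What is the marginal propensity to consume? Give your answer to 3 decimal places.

0.610

Implied spending multiplier k = ΔY/ΔG = 79.5/31 ≈ 2.5645.
Since k = 1/(1 − MPC), MPC = 1 − 1/k = 1 − ΔG/ΔY = 1 − 31/79.5 ≈ 0.610.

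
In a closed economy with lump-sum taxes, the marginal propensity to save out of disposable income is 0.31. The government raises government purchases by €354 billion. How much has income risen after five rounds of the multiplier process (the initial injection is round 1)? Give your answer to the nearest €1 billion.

€963 billion

MPC = 1 − MPS = 1 − 0.31 = 0.69.
Round 1 adds ΔG = €354 billion; each later round is MPC = 0.69 times the previous.
After 5 rounds: 354 + 244.26 + 168.5394 + 116.292186 + 80.24160834 = ΔG·(1 − c^5)/(1 − c) = 354 × (1 − 0.1564031349)/0.31 ≈ €963 billion.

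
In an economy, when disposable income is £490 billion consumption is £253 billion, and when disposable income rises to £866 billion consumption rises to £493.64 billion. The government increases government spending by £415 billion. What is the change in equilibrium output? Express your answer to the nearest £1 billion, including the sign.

+£1,153 billion

MPC = ΔC/ΔYd = (493.64 − 253)/(866 − 490) = 240.64/376 = 0.64.
Expenditure multiplier = 1/(1 − MPC) = 1/(1 − 0.64) = 1/0.36 ≈ 2.778.
ΔY = k × ΔG = (+£415 billion) / 0.36 ≈ +£1,153 billion.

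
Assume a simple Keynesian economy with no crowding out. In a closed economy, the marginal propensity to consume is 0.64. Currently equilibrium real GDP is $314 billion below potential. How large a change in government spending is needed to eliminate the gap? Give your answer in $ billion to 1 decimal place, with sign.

+$113.0 billion

Spending multiplier = 1/(1 − MPC) = 1/(1 − 0.64) = 1/0.36 ≈ 2.778.
Need ΔY = +$314 billion, so ΔG = ΔY/k = (+$314 billion) × 0.36 ≈ +$113 billion.
The government should increase government spending by $113 billion.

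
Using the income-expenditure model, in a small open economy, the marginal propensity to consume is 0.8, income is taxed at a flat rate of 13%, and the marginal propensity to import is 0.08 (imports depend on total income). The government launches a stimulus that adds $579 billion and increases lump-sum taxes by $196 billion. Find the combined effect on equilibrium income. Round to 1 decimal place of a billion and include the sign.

Expenditure multiplier = 1/(1 − c(1−t) + m) = 1/(1 − 0.8×0.87 + 0.08) = 1/0.384 ≈ 2.604.
ΔG contributes k·ΔG = (+$579 billion) / 0.384 ≈ +$1,507.8 billion.
ΔT of +$196 billion changes first-round spending by −c·ΔT = −$156.8 billion, contributing k·(−c·ΔT) = (−$156.8 billion) / 0.384 ≈ −$408.3 billion.
Net ΔY = k(ΔG − c·ΔT) = (+$422.2 billion) / 0.384 ≈ +$1,099.5 billion.

+$1,099.5 billion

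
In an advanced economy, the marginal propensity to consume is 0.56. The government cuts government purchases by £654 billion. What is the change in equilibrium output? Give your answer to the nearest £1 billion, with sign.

Government-spending multiplier = 1/(1 − MPC) = 1/(1 − 0.56) = 1/0.44 ≈ 2.273.
ΔY = k × ΔG = (−£654 billion) / 0.44 ≈ −£1,486 billion.

−£1,486 billion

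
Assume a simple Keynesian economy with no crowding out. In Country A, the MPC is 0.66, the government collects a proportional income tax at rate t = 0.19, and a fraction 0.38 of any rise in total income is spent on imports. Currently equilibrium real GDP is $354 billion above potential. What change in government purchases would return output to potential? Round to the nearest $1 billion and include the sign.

Spending multiplier = 1/(1 − c(1−t) + m) = 1/(1 − 0.66×0.81 + 0.38) = 1/0.8454 ≈ 1.183.
Need ΔY = −$354 billion, so ΔG = ΔY/k = (−$354 billion) × 0.8454 ≈ −$299 billion.
The government should cut government purchases by $299 billion.

−$299 billion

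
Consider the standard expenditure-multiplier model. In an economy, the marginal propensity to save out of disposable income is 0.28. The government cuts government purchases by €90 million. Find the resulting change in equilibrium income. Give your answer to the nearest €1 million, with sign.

−€321 million

MPC = 1 − MPS = 1 − 0.28 = 0.72.
Government-spending multiplier = 1/(1 − MPC) = 1/(1 − 0.72) = 1/0.28 ≈ 3.571.
ΔY = k × ΔG = (−€90 million) / 0.28 ≈ −€321 million.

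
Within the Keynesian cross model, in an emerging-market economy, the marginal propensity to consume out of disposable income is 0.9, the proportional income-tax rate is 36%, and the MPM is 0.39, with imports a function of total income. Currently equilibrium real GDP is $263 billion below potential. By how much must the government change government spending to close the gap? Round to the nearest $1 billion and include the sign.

+$214 billion

Spending multiplier = 1/(1 − c(1−t) + m) = 1/(1 − 0.9×0.64 + 0.39) = 1/0.814 ≈ 1.229.
Need ΔY = +$263 billion, so ΔG = ΔY/k = (+$263 billion) × 0.814 ≈ +$214 billion.
The government should increase government spending by $214 billion.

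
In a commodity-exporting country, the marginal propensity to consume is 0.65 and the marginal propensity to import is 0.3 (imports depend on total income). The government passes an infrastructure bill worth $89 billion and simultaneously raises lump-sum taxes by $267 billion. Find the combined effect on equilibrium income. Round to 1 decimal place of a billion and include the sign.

Expenditure multiplier = 1/(1 − c + m) = 1/(1 − 0.65 + 0.3) = 1/0.65 ≈ 1.538.
ΔG contributes k·ΔG = (+$89 billion) / 0.65 ≈ +$136.9 billion.
ΔT of +$267 billion changes first-round spending by −c·ΔT = −$173.55 billion, contributing k·(−c·ΔT) = (−$173.55 billion) / 0.65 = −$267 billion.
Net ΔY = k(ΔG − c·ΔT) = (−$84.55 billion) / 0.65 ≈ −$130.1 billion.

−$130.1 billion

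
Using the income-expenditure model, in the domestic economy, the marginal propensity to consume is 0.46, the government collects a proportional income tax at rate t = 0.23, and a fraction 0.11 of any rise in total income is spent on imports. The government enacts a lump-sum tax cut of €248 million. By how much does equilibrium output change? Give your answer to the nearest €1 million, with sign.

+€151 million

A lump-sum tax change of −€248 million shifts disposable income by +€248 million; first-round consumption changes by −c × ΔT = −0.46 × (−€248 million) = +€114.08 million.
Expenditure multiplier = 1/(1 − c(1−t) + m) = 1/(1 − 0.46×0.77 + 0.11) = 1/0.7558 ≈ 1.323.
The tax multiplier is −c × k ≈ −0.609, so ΔY = k × (−c·ΔT) = (+€114.08 million) / 0.7558 ≈ +€151 million.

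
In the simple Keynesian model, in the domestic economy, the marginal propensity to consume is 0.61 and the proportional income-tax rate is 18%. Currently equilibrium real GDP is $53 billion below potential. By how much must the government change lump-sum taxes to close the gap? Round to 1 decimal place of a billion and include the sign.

−$43.4 billion

Spending multiplier = 1/(1 − c(1−t)) = 1/(1 − 0.61×0.82) = 1/0.4998 ≈ 2.001.
Tax multiplier = −c·k = −0.61/0.4998 ≈ −1.22. Need ΔY = +$53 billion, so ΔT = ΔY/(−c·k) = −(+$53 billion) × 0.4998 / 0.61 ≈ −$43.4 billion.
The government should cut lump-sum taxes by $43.4 billion.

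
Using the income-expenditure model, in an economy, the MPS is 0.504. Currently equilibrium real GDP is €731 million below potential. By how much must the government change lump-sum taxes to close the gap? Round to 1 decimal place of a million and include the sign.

MPC = 1 − MPS = 1 − 0.504 = 0.496.
Spending multiplier = 1/(1 − MPC) = 1/(1 − 0.496) = 1/0.504 ≈ 1.984.
Tax multiplier = −c·k = −0.496/0.504 ≈ −0.984. Need ΔY = +€731 million, so ΔT = ΔY/(−c·k) = −(+€731 million) × 0.504 / 0.496 ≈ −€742.8 million.
The government should cut lump-sum taxes by €742.8 million.

−€742.8 million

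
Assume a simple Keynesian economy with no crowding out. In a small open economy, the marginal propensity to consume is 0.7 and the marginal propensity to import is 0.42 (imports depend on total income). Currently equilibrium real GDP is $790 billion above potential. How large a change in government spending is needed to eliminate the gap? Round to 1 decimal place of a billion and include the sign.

−$568.8 billion

Spending multiplier = 1/(1 − c + m) = 1/(1 − 0.7 + 0.42) = 1/0.72 ≈ 1.389.
Need ΔY = −$790 billion, so ΔG = ΔY/k = (−$790 billion) × 0.72 = −$568.8 billion.
The government should cut government spending by $568.8 billion.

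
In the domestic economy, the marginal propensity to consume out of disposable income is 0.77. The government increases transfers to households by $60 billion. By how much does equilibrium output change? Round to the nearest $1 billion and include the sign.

+$201 billion

The transfer change shifts disposable income by +$60 billion, so first-round consumption changes by c·ΔTR = 0.77 × (+$60 billion) = +$46.2 billion.
Expenditure multiplier = 1/(1 − MPC) = 1/(1 − 0.77) = 1/0.23 ≈ 4.348.
The transfer multiplier is c × k ≈ 3.348, so ΔY = k × (c·ΔTR) = (+$46.2 billion) / 0.23 ≈ +$201 billion.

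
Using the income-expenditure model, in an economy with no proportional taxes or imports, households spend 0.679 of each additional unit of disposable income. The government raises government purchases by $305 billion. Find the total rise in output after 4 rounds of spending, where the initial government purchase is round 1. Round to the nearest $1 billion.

$748 billion

Round 1 adds ΔG = $305 billion; each later round is MPC = 0.679 times the previous.
After 4 rounds: 305 + 207.095 + 140.617505 + 95.479285895 = ΔG·(1 − c^4)/(1 − c) = 305 × (1 − 0.212558803681)/0.321 ≈ $748 billion.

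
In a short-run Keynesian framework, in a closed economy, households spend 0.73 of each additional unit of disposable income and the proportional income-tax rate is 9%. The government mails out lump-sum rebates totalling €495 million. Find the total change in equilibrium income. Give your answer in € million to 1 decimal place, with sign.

A lump-sum tax change of −€495 million shifts disposable income by +€495 million; first-round consumption changes by −c × ΔT = −0.73 × (−€495 million) = +€361.35 million.
Expenditure multiplier = 1/(1 − c(1−t)) = 1/(1 − 0.73×0.91) = 1/0.3357 ≈ 2.979.
The tax multiplier is −c × k ≈ −2.175, so ΔY = k × (−c·ΔT) = (+€361.35 million) / 0.3357 ≈ +€1,076.4 million.

+€1,076.4 million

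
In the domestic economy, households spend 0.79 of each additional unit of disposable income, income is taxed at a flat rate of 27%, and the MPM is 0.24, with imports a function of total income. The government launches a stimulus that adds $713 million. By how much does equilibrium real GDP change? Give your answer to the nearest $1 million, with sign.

Expenditure multiplier = 1/(1 − c(1−t) + m) = 1/(1 − 0.79×0.73 + 0.24) = 1/0.6633 ≈ 1.508.
ΔY = k × ΔG = (+$713 million) / 0.6633 ≈ +$1,075 million.

+$1,075 million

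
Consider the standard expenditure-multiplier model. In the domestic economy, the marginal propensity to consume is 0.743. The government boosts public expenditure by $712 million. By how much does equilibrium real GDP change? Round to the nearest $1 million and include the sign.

+$2,770 million

Expenditure multiplier = 1/(1 − MPC) = 1/(1 − 0.743) = 1/0.257 ≈ 3.891.
ΔY = k × ΔG = (+$712 million) / 0.257 ≈ +$2,770 million.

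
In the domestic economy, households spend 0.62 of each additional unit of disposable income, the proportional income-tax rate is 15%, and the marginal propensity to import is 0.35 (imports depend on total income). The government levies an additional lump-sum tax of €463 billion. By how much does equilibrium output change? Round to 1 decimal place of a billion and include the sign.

A lump-sum tax change of +€463 billion shifts disposable income by −€463 billion; first-round consumption changes by −c × ΔT = −0.62 × (+€463 billion) = −€287.06 billion.
Expenditure multiplier = 1/(1 − c(1−t) + m) = 1/(1 − 0.62×0.85 + 0.35) = 1/0.823 ≈ 1.215.
The tax multiplier is −c × k ≈ −0.753, so ΔY = k × (−c·ΔT) = (−€287.06 billion) / 0.823 ≈ −€348.8 billion.

−€348.8 billion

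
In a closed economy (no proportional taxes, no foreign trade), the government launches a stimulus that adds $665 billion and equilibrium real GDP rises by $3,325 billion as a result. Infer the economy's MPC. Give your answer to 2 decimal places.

0.80

Implied spending multiplier k = ΔY/ΔG = 3,325/665 = 5.
Since k = 1/(1 − MPC), MPC = 1 − 1/k = 1 − ΔG/ΔY = 1 − 665/3,325 = 0.80.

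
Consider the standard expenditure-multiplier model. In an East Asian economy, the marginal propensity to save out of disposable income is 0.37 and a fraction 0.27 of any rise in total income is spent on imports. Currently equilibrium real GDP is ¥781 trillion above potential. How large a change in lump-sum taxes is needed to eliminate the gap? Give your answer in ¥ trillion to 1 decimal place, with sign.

MPC = 1 − MPS = 1 − 0.37 = 0.63.
Spending multiplier = 1/(1 − c + m) = 1/(1 − 0.63 + 0.27) = 1/0.64 ≈ 1.563.
Tax multiplier = −c·k = −0.63/0.64 ≈ −0.984. Need ΔY = −¥781 trillion, so ΔT = ΔY/(−c·k) = −(−¥781 trillion) × 0.64 / 0.63 ≈ +¥793.4 trillion.
The government should raise lump-sum taxes by ¥793.4 trillion.

+¥793.4 trillion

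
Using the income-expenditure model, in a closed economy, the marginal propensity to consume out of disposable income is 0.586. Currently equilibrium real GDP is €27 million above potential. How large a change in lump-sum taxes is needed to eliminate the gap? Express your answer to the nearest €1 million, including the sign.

Spending multiplier = 1/(1 − MPC) = 1/(1 − 0.586) = 1/0.414 ≈ 2.415.
Tax multiplier = −c·k = −0.586/0.414 ≈ −1.415. Need ΔY = −€27 million, so ΔT = ΔY/(−c·k) = −(−€27 million) × 0.414 / 0.586 ≈ +€19 million.
The government should raise lump-sum taxes by €19 million.

+€19 million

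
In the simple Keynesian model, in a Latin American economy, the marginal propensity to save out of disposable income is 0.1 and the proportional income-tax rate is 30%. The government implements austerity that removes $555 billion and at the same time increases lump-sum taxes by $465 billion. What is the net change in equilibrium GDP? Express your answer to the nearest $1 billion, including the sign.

MPC = 1 − MPS = 1 − 0.1 = 0.9.
Expenditure multiplier = 1/(1 − c(1−t)) = 1/(1 − 0.9×0.7) = 1/0.37 ≈ 2.703.
ΔG contributes k·ΔG = (−$555 billion) / 0.37 = −$1,500 billion.
ΔT of +$465 billion changes first-round spending by −c·ΔT = −$418.5 billion, contributing k·(−c·ΔT) = (−$418.5 billion) / 0.37 ≈ −$1,131.1 billion.
Net ΔY = k(ΔG − c·ΔT) = (−$973.5 billion) / 0.37 ≈ −$2,631 billion.

−$2,631 billion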